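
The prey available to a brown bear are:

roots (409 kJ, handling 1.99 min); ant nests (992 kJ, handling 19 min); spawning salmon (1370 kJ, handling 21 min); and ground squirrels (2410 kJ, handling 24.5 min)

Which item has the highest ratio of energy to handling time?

roots

Profitability E/h (kJ/min): roots = 409/1.99 = 206, ant nests = 992/19 = 52.2, spawning salmon = 1370/21 = 65.2, ground squirrels = 2410/24.5 = 98.4.
Ranked: roots > ground squirrels > spawning salmon > ant nests.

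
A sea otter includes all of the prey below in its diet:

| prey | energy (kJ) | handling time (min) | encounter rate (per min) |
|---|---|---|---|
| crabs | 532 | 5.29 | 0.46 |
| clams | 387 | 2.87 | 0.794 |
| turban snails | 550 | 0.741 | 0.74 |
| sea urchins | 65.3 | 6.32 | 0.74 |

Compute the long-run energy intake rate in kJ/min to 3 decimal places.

Energy encountered per unit search time: 0.46×532 + 0.794×387 + 0.74×550 + 0.74×65.3 = 1007 kJ/min.
Handling time per unit search time: 0.46×5.29 + 0.794×2.87 + 0.74×0.741 + 0.74×6.32 = 9.937.
Rate = 1007/(1 + 9.937) = 92.1 kJ/min.

92.099 kJ/min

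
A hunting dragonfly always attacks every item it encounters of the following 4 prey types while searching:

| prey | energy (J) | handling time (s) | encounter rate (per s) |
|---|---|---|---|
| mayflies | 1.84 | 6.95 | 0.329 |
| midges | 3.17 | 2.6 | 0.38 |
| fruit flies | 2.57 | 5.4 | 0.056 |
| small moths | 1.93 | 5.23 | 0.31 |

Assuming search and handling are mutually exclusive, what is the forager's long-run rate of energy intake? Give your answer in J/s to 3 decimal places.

0.412 J/s

R = Σλ_iE_i / (1 + Σλ_ih_i)
Numerator: 0.329×1.84 + 0.38×3.17 + 0.056×2.57 + 0.31×1.93 = 2.552
Denominator: 1 + 0.329×6.95 + 0.38×2.6 + 0.056×5.4 + 0.31×5.23 = 6.198
R = 2.552/6.198 = 0.4118 J/s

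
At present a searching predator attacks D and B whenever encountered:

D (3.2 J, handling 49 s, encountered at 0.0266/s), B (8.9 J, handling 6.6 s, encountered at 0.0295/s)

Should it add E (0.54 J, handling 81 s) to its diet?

No

On D and B alone, R = ΣλE/(1+Σλh) = 0.3477/2.498 = 0.1392 J/s.
E: E/h = 0.54/81 = 0.006667 J/s.
0.006667 < 0.1392, so adding E would lower the average — exclude it.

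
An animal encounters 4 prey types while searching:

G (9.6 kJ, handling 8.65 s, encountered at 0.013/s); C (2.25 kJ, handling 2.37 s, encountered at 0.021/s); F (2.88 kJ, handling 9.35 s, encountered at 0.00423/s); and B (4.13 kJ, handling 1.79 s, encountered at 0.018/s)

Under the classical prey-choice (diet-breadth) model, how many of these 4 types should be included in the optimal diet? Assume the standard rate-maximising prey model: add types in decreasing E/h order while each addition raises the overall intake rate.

4

Profitabilities (E/h, kJ/s): B 2.31, G 1.11, C 0.949, F 0.308. Add prey in this order while the next type's profitability exceeds the intake rate on those already taken.
Rate on top 1: 0.07202. G: 1.11 > 0.07202 → include.
Rate on top 2: 0.174. C: 0.949 > 0.174 → include.
Rate on top 3: 0.2063. F: 0.308 > 0.2063 → include.
Optimal diet: B, G, C, F — 4 of 4 types.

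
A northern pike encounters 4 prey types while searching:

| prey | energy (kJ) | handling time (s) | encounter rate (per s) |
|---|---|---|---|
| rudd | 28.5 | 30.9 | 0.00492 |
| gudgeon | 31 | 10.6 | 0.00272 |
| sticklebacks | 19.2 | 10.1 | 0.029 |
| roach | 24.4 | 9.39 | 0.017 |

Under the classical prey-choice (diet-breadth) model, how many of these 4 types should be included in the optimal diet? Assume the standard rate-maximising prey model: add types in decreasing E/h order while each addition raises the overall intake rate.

4

E/h in descending order: gudgeon 2.92, roach 2.6, sticklebacks 1.9, rudd 0.922 kJ/s. The optimal diet is the largest prefix of this list for which every included type satisfies E_i/h_i > R on the types above it.
Rate on top 1: 0.08196. roach: 2.6 > 0.08196 → include.
Rate on top 2: 0.42. sticklebacks: 1.9 > 0.42 → include.
Rate on top 3: 0.7128. rudd: 0.922 > 0.7128 → include.
Optimal diet: gudgeon, roach, sticklebacks, rudd — 4 of 4 types.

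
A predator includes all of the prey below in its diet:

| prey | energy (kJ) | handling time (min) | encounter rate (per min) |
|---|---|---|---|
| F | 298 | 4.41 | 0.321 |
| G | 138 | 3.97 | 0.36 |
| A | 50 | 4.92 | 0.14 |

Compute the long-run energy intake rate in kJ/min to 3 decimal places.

33.602 kJ/min

R = (0.321×298 + 0.36×138 + 0.14×50) / (1 + 0.321×4.41 + 0.36×3.97 + 0.14×4.92) = 152.3/4.534 = 33.6 kJ/min.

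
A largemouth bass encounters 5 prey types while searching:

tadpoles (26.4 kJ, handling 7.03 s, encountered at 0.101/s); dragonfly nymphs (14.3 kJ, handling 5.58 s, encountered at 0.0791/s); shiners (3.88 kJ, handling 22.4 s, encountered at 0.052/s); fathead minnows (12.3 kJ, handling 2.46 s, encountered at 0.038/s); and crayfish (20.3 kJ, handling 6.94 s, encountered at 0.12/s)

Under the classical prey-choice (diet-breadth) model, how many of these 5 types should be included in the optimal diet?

4

E/h in descending order: fathead minnows 5, tadpoles 3.76, crayfish 2.93, dragonfly nymphs 2.56, shiners 0.173 kJ/s. The optimal diet is the largest prefix of this list for which every included type satisfies E_i/h_i > R on the types above it.
Rate on top 1: 0.4274. tadpoles: 3.76 > 0.4274 → include.
Rate on top 2: 1.738. crayfish: 2.93 > 1.738 → include.
Rate on top 3: 2.113. dragonfly nymphs: 2.56 > 2.113 → include.
Rate on top 4: 2.177. shiners: 0.173 < 2.177 → exclude; stop.
Optimal diet: fathead minnows, tadpoles, crayfish, dragonfly nymphs — 4 of 5 types.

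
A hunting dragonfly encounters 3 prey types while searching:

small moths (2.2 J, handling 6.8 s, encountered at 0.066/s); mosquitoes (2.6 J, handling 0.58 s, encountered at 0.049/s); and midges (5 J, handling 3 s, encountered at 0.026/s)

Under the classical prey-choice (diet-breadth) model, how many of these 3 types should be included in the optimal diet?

3

Rank by E/h (J/s): mosquitoes 4.48, midges 1.67, small moths 0.324. Include each in turn until the next type's E/h falls below the running intake rate.
Rate on top 1: 0.1239. midges: 1.67 > 0.1239 → include.
Rate on top 2: 0.2326. small moths: 0.324 > 0.2326 → include.
Optimal diet: mosquitoes, midges, small moths — 3 of 3 types.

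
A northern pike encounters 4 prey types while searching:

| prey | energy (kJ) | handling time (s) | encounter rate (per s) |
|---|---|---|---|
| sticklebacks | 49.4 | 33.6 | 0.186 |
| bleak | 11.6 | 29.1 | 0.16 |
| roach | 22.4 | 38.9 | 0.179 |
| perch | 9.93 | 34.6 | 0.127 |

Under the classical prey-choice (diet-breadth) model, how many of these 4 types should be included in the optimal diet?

1

Rank by E/h (kJ/s): sticklebacks 1.47, roach 0.576, bleak 0.399, perch 0.287. Include each in turn until the next type's E/h falls below the running intake rate.
Rate on top 1: 1.267. roach: 0.576 < 1.267 → exclude; stop.
Optimal diet: sticklebacks — 1 of 4 types.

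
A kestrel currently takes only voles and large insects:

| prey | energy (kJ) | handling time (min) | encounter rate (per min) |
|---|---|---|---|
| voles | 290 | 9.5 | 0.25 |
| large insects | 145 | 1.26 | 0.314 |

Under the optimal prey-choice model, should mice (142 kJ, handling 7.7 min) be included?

On voles and large insects alone, R = ΣλE/(1+Σλh) = 118/3.771 = 31.3 kJ/min.
Profitability of mice: 142/7.7 = 18.44 kJ/min.
Since 18.44 < R, time spent handling mice is better spent searching.

No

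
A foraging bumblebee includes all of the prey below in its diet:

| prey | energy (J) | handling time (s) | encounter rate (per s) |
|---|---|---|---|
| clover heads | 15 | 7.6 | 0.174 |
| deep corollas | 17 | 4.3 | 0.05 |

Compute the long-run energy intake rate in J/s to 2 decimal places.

R = Σλ_iE_i / (1 + Σλ_ih_i)
Numerator: 0.174×15 + 0.05×17 = 3.46
Denominator: 1 + 0.174×7.6 + 0.05×4.3 = 2.537
R = 3.46/2.537 = 1.364 J/s

1.36 J/s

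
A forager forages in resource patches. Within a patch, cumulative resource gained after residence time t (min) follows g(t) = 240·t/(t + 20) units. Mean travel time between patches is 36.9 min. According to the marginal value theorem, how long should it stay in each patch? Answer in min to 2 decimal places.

27.17 min

Optimal t* satisfies g'(t*) = g(t*)/(T + t*).
g'(t) = 240·20/(t + 20)². Setting 240·20/(t+20)² = 240t/[(t+20)(36.9+t)] gives 20(36.9+t) = t(t+20), so t² = 20×36.9 = 738.
t* = √738 = 27.17 min.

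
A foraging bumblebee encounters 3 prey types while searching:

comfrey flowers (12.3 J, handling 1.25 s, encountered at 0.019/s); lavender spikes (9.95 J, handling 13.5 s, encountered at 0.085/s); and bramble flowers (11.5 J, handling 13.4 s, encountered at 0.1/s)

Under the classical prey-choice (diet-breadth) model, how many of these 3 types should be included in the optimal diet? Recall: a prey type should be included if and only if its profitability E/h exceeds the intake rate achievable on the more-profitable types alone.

3

Profitabilities (E/h, J/s): comfrey flowers 9.84, bramble flowers 0.858, lavender spikes 0.737. Add prey in this order while the next type's profitability exceeds the intake rate on those already taken.
Rate on top 1: 0.2283. bramble flowers: 0.858 > 0.2283 → include.
Rate on top 2: 0.5854. lavender spikes: 0.737 > 0.5854 → include.
Optimal diet: comfrey flowers, bramble flowers, lavender spikes — 3 of 3 types.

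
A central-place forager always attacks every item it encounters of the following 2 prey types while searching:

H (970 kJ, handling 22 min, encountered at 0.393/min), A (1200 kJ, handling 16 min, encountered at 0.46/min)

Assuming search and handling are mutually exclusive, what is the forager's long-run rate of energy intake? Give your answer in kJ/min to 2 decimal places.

Energy encountered per unit search time: 0.393×970 + 0.46×1200 = 933.2 kJ/min.
Handling time per unit search time: 0.393×22 + 0.46×16 = 16.01.
Rate = 933.2/(1 + 16.01) = 54.88 kJ/min.

54.88 kJ/min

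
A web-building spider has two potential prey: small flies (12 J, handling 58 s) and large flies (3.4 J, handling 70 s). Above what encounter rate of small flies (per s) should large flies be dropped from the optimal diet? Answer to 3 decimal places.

0.005 per s

At the threshold, the rate on small flies alone equals the profitability of large flies: λ·12/(1 + λ·58) = 3.4/70 = 0.04857.
Rearranging, λ(12 − 0.04857×58) = 0.04857, so λ = 0.04857/9.183 = 0.005289 per s.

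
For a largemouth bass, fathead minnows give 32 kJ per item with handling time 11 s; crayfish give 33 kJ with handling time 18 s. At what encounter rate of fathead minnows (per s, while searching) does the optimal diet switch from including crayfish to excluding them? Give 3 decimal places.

0.155 per s

Drop crayfish once their profitability E₂/h₂ falls below the rate achievable on fathead minnows alone: E₂/h₂ = λE₁/(1 + λh₁).
Solve for λ: λE₁h₂ = E₂(1 + λh₁) → λ(E₁h₂ − E₂h₁) = E₂ → λ = E₂/(E₁h₂ − E₂h₁).
λ = 33/(32×18 − 33×11) = 33/213 = 0.1549 per s.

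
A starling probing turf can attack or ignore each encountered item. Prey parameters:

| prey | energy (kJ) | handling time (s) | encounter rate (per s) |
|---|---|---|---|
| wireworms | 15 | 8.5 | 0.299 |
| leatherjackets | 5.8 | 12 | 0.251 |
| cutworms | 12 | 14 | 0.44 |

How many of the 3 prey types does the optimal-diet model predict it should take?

1

Rank by E/h (kJ/s): wireworms 1.76, cutworms 0.857, leatherjackets 0.483. Include each in turn until the next type's E/h falls below the running intake rate.
Rate on top 1: 1.266. cutworms: 0.857 < 1.266 → exclude; stop.
Optimal diet: wireworms — 1 of 3 types.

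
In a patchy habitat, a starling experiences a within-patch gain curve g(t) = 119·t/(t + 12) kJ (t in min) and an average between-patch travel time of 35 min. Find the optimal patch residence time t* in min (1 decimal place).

20.5 min

Maximise g(t)/(T+t): set derivative to zero → g'(t)(T+t) = g(t).
g'(t) = 119·12/(t + 12)². Setting 119·12/(t+12)² = 119t/[(t+12)(35+t)] gives 12(35+t) = t(t+12), so t² = 12×35 = 420.
t* = √420 = 20.49 min.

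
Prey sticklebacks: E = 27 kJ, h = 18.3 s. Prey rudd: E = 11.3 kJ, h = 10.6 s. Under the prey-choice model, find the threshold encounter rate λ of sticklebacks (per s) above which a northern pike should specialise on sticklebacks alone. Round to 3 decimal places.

0.142 per s

The zero-one rule: include rudd iff E₂/h₂ > λE₁/(1+λh₁). Equality gives the switch point.
λE₁h₂ = E₂ + λE₂h₁ ⇒ λ = E₂/(E₁h₂ − E₂h₁) = 11.3/(286.2 − 206.8) = 0.1423 per s.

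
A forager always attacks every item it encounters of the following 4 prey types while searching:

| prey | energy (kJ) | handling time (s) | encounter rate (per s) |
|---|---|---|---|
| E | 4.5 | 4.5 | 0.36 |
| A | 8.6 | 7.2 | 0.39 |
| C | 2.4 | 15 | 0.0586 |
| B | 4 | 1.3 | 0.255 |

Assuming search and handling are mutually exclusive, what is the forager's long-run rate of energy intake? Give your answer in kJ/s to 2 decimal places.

R = (0.36×4.5 + 0.39×8.6 + 0.0586×2.4 + 0.255×4) / (1 + 0.36×4.5 + 0.39×7.2 + 0.0586×15 + 0.255×1.3) = 6.135/6.639 = 0.9241 kJ/s.

0.92 kJ/s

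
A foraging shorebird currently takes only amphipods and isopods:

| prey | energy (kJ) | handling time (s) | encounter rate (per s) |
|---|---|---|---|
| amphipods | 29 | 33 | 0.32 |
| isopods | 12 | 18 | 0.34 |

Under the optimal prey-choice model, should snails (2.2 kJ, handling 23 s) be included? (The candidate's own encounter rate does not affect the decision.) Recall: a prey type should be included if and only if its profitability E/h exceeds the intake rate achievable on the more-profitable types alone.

No

On amphipods and isopods alone, R = ΣλE/(1+Σλh) = 13.36/17.68 = 0.7557 kJ/s.
Profitability of snails: 2.2/23 = 0.09565 kJ/s.
0.09565 < 0.7557, so adding snails would lower the average — exclude it.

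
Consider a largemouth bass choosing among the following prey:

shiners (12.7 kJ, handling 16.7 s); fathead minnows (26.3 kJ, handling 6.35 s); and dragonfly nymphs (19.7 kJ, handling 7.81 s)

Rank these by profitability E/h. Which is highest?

fathead minnows

Profitability E/h (kJ/s): shiners = 12.7/16.7 = 0.76, fathead minnows = 26.3/6.35 = 4.14, dragonfly nymphs = 19.7/7.81 = 2.52.
Ranked: fathead minnows > dragonfly nymphs > shiners.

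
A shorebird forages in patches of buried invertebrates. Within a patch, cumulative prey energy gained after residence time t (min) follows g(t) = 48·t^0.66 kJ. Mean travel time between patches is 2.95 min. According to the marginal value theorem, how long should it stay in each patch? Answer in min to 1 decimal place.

Maximise g(t)/(T+t): set derivative to zero → g'(t)(T+t) = g(t).
g'(t) = 0.66·48·t^-0.34. Setting 0.66·48·t^-0.34 = 48·t^0.66/(2.95+t) gives 0.66(2.95+t) = t, so 0.34·t = 0.66×2.95.
t* = 0.66×2.95/0.34 = 5.726 min.

5.7 min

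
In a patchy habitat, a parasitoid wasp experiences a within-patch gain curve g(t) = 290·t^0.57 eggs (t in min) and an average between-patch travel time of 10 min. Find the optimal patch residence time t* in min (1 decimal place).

13.3 min

Optimal t* satisfies g'(t*) = g(t*)/(T + t*).
g'(t) = 0.57·290·t^-0.43. Setting 0.57·290·t^-0.43 = 290·t^0.57/(10+t) gives 0.57(10+t) = t, so 0.43·t = 0.57×10.
t* = 0.57×10/0.43 = 13.26 min.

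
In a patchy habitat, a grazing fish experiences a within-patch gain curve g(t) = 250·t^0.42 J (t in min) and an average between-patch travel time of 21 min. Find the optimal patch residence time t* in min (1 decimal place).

Optimal t* satisfies g'(t*) = g(t*)/(T + t*).
g'(t) = 0.42·250·t^-0.58. Setting 0.42·250·t^-0.58 = 250·t^0.42/(21+t) gives 0.42(21+t) = t, so 0.58·t = 0.42×21.
t* = 0.42×21/0.58 = 15.21 min.

15.2 min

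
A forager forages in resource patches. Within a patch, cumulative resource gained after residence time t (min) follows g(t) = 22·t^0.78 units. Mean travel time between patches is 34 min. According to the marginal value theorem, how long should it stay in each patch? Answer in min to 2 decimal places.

120.55 min

Optimal t* satisfies g'(t*) = g(t*)/(T + t*).
g'(t) = 0.78·22·t^-0.22. Setting 0.78·22·t^-0.22 = 22·t^0.78/(34+t) gives 0.78(34+t) = t, so 0.22·t = 0.78×34.
t* = 0.78×34/0.22 = 120.5 min.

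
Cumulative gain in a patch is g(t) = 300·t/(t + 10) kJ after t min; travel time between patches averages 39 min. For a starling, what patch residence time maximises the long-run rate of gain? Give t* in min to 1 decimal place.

19.7 min

Optimal t* satisfies g'(t*) = g(t*)/(T + t*).
g'(t) = 300·10/(t + 10)². Setting 300·10/(t+10)² = 300t/[(t+10)(39+t)] gives 10(39+t) = t(t+10), so t² = 10×39 = 390.
t* = √390 = 19.75 min.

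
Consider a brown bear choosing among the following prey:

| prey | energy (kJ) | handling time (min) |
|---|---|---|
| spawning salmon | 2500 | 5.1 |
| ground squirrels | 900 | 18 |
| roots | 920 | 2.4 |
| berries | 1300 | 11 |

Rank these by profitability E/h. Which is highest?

spawning salmon

Profitability E/h (kJ/min): spawning salmon = 2500/5.1 = 490, ground squirrels = 900/18 = 50, roots = 920/2.4 = 383, berries = 1300/11 = 118.
Ranked: spawning salmon > roots > berries > ground squirrels.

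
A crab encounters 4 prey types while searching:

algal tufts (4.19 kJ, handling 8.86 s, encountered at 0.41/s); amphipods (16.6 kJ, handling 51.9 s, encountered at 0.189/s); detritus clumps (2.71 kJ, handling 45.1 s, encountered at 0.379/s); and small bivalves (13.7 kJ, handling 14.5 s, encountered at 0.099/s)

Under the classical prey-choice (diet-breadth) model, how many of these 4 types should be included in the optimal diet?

Rank by E/h (kJ/s): small bivalves 0.945, algal tufts 0.473, amphipods 0.32, detritus clumps 0.0601. Include each in turn until the next type's E/h falls below the running intake rate.
Rate on top 1: 0.5569. algal tufts: 0.473 < 0.5569 → exclude; stop.
Optimal diet: small bivalves — 1 of 4 types.

1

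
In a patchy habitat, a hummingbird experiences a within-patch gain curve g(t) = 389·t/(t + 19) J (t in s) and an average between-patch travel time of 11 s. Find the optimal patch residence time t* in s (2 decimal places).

By the marginal value theorem, leave when the instantaneous gain rate g'(t) equals the habitat-wide average g(t)/(T + t).
g'(t) = 389·19/(t + 19)². Setting 389·19/(t+19)² = 389t/[(t+19)(11+t)] gives 19(11+t) = t(t+19), so t² = 19×11 = 209.
t* = √209 = 14.46 s.

14.46 s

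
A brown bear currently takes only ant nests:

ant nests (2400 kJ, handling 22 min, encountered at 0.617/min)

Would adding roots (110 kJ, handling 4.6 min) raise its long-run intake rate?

Intake rate on the current diet: R = (0.617×2400) / (1 + 0.617×22) = 1481/14.57 = 101.6 kJ/min.
roots: E/h = 110/4.6 = 23.91 kJ/min.
23.91 < 101.6, so adding roots would lower the average — exclude it.

No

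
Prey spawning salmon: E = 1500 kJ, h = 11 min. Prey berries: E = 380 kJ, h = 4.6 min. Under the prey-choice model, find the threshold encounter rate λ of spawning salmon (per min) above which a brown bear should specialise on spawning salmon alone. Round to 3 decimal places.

0.140 per min

Drop berries once their profitability E₂/h₂ falls below the rate achievable on spawning salmon alone: E₂/h₂ = λE₁/(1 + λh₁).
Solve for λ: λE₁h₂ = E₂(1 + λh₁) → λ(E₁h₂ − E₂h₁) = E₂ → λ = E₂/(E₁h₂ − E₂h₁).
λ = 380/(1500×4.6 − 380×11) = 380/2720 = 0.1397 per min.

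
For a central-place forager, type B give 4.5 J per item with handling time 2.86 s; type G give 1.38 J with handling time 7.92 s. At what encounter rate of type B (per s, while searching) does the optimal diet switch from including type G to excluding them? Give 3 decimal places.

The zero-one rule: include type G iff E₂/h₂ > λE₁/(1+λh₁). Equality gives the switch point.
λE₁h₂ = E₂ + λE₂h₁ ⇒ λ = E₂/(E₁h₂ − E₂h₁) = 1.38/(35.64 − 3.947) = 0.04354 per s.

0.044 per s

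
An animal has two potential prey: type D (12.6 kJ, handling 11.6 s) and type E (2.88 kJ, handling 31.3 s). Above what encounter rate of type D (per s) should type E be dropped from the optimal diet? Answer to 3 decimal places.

At the threshold, the rate on type D alone equals the profitability of type E: λ·12.6/(1 + λ·11.6) = 2.88/31.3 = 0.09201.
Rearranging, λ(12.6 − 0.09201×11.6) = 0.09201, so λ = 0.09201/11.53 = 0.007978 per s.

0.008 per s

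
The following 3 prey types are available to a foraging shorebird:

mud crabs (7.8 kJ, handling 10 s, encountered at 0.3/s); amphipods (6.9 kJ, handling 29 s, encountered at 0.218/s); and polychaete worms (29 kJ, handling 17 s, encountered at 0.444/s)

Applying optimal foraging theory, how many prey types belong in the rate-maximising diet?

1

Profitabilities (E/h, kJ/s): polychaete worms 1.71, mud crabs 0.78, amphipods 0.238. Add prey in this order while the next type's profitability exceeds the intake rate on those already taken.
Rate on top 1: 1.506. mud crabs: 0.78 < 1.506 → exclude; stop.
Optimal diet: polychaete worms — 1 of 3 types.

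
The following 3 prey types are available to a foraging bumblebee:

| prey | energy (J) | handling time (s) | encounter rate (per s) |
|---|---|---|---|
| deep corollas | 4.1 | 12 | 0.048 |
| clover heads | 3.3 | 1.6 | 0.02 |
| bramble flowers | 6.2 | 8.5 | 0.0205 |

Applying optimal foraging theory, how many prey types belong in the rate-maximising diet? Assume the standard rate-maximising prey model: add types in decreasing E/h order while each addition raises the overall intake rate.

Rank by E/h (J/s): clover heads 2.06, bramble flowers 0.729, deep corollas 0.342. Include each in turn until the next type's E/h falls below the running intake rate.
Rate on top 1: 0.06395. bramble flowers: 0.729 > 0.06395 → include.
Rate on top 2: 0.1601. deep corollas: 0.342 > 0.1601 → include.
Optimal diet: clover heads, bramble flowers, deep corollas — 3 of 3 types.

3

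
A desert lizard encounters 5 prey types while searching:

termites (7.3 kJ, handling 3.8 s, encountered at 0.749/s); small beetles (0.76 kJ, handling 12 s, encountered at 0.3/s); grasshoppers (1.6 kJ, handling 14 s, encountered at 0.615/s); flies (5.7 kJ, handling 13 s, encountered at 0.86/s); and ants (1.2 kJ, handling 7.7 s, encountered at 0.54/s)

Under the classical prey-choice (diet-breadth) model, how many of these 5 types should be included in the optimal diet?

1

Profitabilities (E/h, kJ/s): termites 1.92, flies 0.438, ants 0.156, grasshoppers 0.114, small beetles 0.0633. Add prey in this order while the next type's profitability exceeds the intake rate on those already taken.
Rate on top 1: 1.422. flies: 0.438 < 1.422 → exclude; stop.
Optimal diet: termites — 1 of 5 types.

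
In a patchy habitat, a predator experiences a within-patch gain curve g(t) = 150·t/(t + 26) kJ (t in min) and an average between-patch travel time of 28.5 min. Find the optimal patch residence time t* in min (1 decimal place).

27.2 min

Optimal t* satisfies g'(t*) = g(t*)/(T + t*).
g'(t) = 150·26/(t + 26)². Setting 150·26/(t+26)² = 150t/[(t+26)(28.5+t)] gives 26(28.5+t) = t(t+26), so t² = 26×28.5 = 741.
t* = √741 = 27.22 min.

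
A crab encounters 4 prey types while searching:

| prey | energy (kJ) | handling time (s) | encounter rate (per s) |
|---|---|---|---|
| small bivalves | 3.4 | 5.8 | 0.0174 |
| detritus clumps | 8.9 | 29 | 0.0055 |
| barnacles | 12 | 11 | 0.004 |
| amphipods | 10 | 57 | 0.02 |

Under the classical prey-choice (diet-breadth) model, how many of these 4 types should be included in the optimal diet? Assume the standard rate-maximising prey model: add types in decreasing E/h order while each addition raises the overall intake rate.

Profitabilities (E/h, kJ/s): barnacles 1.09, small bivalves 0.586, detritus clumps 0.307, amphipods 0.175. Add prey in this order while the next type's profitability exceeds the intake rate on those already taken.
Rate on top 1: 0.04598. small bivalves: 0.586 > 0.04598 → include.
Rate on top 2: 0.0936. detritus clumps: 0.307 > 0.0936 → include.
Rate on top 3: 0.1197. amphipods: 0.175 > 0.1197 → include.
Optimal diet: barnacles, small bivalves, detritus clumps, amphipods — 4 of 4 types.

4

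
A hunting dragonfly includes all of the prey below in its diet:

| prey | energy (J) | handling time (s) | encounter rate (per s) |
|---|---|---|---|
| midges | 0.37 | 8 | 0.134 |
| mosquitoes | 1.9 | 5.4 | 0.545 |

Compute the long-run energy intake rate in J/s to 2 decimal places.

R = (0.134×0.37 + 0.545×1.9) / (1 + 0.134×8 + 0.545×5.4) = 1.085/5.015 = 0.2164 J/s.

0.22 J/s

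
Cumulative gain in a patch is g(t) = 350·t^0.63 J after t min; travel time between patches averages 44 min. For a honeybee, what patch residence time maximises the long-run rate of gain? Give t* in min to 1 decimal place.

Maximise g(t)/(T+t): set derivative to zero → g'(t)(T+t) = g(t).
g'(t) = 0.63·350·t^-0.37. Setting 0.63·350·t^-0.37 = 350·t^0.63/(44+t) gives 0.63(44+t) = t, so 0.37·t = 0.63×44.
t* = 0.63×44/0.37 = 74.92 min.

74.9 min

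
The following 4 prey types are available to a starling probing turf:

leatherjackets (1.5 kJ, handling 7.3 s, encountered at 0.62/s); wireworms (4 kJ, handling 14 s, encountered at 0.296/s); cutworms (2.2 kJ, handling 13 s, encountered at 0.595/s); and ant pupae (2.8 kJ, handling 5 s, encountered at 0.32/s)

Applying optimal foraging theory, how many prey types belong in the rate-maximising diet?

1

Rank by E/h (kJ/s): ant pupae 0.56, wireworms 0.286, leatherjackets 0.205, cutworms 0.169. Include each in turn until the next type's E/h falls below the running intake rate.
Rate on top 1: 0.3446. wireworms: 0.286 < 0.3446 → exclude; stop.
Optimal diet: ant pupae — 1 of 4 types.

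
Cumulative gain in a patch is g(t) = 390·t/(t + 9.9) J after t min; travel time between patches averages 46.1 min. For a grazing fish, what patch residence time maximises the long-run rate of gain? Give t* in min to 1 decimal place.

Optimal t* satisfies g'(t*) = g(t*)/(T + t*).
g'(t) = 390·9.9/(t + 9.9)². Setting 390·9.9/(t+9.9)² = 390t/[(t+9.9)(46.1+t)] gives 9.9(46.1+t) = t(t+9.9), so t² = 9.9×46.1 = 456.4.
t* = √456.4 = 21.36 min.

21.4 min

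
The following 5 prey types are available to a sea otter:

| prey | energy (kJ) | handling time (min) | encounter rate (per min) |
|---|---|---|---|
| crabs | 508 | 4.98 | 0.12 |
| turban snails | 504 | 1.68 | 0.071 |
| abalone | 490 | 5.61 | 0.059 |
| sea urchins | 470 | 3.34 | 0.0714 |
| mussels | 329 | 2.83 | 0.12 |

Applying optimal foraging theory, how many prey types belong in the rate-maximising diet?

5

Rank by E/h (kJ/min): turban snails 300, sea urchins 141, mussels 116, crabs 102, abalone 87.3. Include each in turn until the next type's E/h falls below the running intake rate.
Rate on top 1: 31.97. sea urchins: 141 > 31.97 → include.
Rate on top 2: 51.07. mussels: 116 > 51.07 → include.
Rate on top 3: 64.11. crabs: 102 > 64.11 → include.
Rate on top 4: 73.98. abalone: 87.3 > 73.98 → include.
Optimal diet: turban snails, sea urchins, mussels, crabs, abalone — 5 of 5 types.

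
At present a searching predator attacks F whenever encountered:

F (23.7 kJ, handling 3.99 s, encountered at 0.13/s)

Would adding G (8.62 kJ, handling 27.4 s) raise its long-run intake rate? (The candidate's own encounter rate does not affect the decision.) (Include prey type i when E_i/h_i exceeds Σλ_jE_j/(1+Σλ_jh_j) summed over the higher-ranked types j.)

No

Current rate: (0.13×23.7)/(1 + 0.13×3.99) = 2.029 kJ/s.
Profitability of G: 8.62/27.4 = 0.3146 kJ/s.
Since 0.3146 < R, time spent handling G is better spent searching.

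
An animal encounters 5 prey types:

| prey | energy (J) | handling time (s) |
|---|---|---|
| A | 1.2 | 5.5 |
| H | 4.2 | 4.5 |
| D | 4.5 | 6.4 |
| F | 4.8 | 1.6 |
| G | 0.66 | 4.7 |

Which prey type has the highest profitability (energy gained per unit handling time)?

F

In descending order of E/h:
F: 4.8/1.6 = 3 J/s
H: 4.2/4.5 = 0.933 J/s
D: 4.5/6.4 = 0.703 J/s
A: 1.2/5.5 = 0.218 J/s
G: 0.66/4.7 = 0.14 J/s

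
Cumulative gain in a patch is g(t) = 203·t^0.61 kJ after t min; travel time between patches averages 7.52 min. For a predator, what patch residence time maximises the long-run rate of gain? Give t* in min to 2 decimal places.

Maximise g(t)/(T+t): set derivative to zero → g'(t)(T+t) = g(t).
g'(t) = 0.61·203·t^-0.39. Setting 0.61·203·t^-0.39 = 203·t^0.61/(7.52+t) gives 0.61(7.52+t) = t, so 0.39·t = 0.61×7.52.
t* = 0.61×7.52/0.39 = 11.76 min.

11.76 min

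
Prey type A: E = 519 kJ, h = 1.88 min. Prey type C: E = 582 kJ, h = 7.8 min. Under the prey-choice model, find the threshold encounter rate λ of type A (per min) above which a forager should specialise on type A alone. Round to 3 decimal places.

At the threshold, the rate on type A alone equals the profitability of type C: λ·519/(1 + λ·1.88) = 582/7.8 = 74.62.
Rearranging, λ(519 − 74.62×1.88) = 74.62, so λ = 74.62/378.7 = 0.197 per min.

0.197 per min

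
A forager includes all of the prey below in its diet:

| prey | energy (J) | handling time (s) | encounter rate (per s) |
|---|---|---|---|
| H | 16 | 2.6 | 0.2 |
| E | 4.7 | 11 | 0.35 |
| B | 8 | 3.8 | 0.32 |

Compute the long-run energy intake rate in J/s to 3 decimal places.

1.124 J/s

R = Σλ_iE_i / (1 + Σλ_ih_i)
Numerator: 0.2×16 + 0.35×4.7 + 0.32×8 = 7.405
Denominator: 1 + 0.2×2.6 + 0.35×11 + 0.32×3.8 = 6.586
R = 7.405/6.586 = 1.124 J/s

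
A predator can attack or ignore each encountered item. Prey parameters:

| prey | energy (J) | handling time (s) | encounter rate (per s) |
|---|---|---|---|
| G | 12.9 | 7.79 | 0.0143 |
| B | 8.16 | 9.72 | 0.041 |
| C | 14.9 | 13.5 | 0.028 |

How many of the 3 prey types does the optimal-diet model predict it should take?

Profitabilities (E/h, J/s): G 1.66, C 1.1, B 0.84. Add prey in this order while the next type's profitability exceeds the intake rate on those already taken.
Rate on top 1: 0.166. C: 1.1 > 0.166 → include.
Rate on top 2: 0.404. B: 0.84 > 0.404 → include.
Optimal diet: G, C, B — 3 of 3 types.

3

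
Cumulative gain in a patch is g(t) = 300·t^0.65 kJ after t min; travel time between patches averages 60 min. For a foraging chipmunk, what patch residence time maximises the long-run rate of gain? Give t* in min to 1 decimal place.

111.4 min

Maximise g(t)/(T+t): set derivative to zero → g'(t)(T+t) = g(t).
g'(t) = 0.65·300·t^-0.35. Setting 0.65·300·t^-0.35 = 300·t^0.65/(60+t) gives 0.65(60+t) = t, so 0.35·t = 0.65×60.
t* = 0.65×60/0.35 = 111.4 min.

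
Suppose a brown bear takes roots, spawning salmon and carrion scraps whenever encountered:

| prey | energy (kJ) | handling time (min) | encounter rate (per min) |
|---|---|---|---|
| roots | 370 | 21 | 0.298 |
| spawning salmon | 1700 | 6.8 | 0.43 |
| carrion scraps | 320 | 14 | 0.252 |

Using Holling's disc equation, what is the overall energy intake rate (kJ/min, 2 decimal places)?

R = Σλ_iE_i / (1 + Σλ_ih_i)
Numerator: 0.298×370 + 0.43×1700 + 0.252×320 = 921.9
Denominator: 1 + 0.298×21 + 0.43×6.8 + 0.252×14 = 13.71
R = 921.9/13.71 = 67.24 kJ/min

67.24 kJ/min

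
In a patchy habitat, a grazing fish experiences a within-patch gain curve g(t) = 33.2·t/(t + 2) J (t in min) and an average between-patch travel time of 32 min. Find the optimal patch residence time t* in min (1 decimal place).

Optimal t* satisfies g'(t*) = g(t*)/(T + t*).
g'(t) = 33.2·2/(t + 2)². Setting 33.2·2/(t+2)² = 33.2t/[(t+2)(32+t)] gives 2(32+t) = t(t+2), so t² = 2×32 = 64.
t* = √64 = 8 min.

8.0 min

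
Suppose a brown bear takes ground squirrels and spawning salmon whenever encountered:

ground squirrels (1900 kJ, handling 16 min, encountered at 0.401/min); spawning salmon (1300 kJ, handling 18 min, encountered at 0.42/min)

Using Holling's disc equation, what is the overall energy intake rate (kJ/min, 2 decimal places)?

R = Σλ_iE_i / (1 + Σλ_ih_i)
Numerator: 0.401×1900 + 0.42×1300 = 1308
Denominator: 1 + 0.401×16 + 0.42×18 = 14.98
R = 1308/14.98 = 87.33 kJ/min

87.33 kJ/min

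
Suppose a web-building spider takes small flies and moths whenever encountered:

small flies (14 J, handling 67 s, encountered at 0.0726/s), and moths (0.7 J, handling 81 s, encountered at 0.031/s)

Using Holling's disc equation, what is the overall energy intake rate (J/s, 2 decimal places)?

R = (0.0726×14 + 0.031×0.7) / (1 + 0.0726×67 + 0.031×81) = 1.038/8.375 = 0.1239 J/s.

0.12 J/s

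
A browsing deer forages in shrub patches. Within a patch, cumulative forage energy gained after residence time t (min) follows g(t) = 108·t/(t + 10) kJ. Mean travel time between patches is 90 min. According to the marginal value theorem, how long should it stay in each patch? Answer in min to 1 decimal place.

30.0 min

Optimal t* satisfies g'(t*) = g(t*)/(T + t*).
g'(t) = 108·10/(t + 10)². Setting 108·10/(t+10)² = 108t/[(t+10)(90+t)] gives 10(90+t) = t(t+10), so t² = 10×90 = 900.
t* = √900 = 30 min.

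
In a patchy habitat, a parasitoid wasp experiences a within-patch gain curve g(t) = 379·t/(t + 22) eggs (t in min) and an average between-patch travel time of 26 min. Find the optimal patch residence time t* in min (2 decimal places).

23.92 min

Optimal t* satisfies g'(t*) = g(t*)/(T + t*).
g'(t) = 379·22/(t + 22)². Setting 379·22/(t+22)² = 379t/[(t+22)(26+t)] gives 22(26+t) = t(t+22), so t² = 22×26 = 572.
t* = √572 = 23.92 min.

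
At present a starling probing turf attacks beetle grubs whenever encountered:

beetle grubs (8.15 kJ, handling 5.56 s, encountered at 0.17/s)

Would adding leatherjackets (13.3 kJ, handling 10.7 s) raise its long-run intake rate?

Current rate: (0.17×8.15)/(1 + 0.17×5.56) = 0.7123 kJ/s.
leatherjackets: E/h = 13.3/10.7 = 1.243 kJ/s.
1.243 > 0.7123, so adding leatherjackets raises the average — include it.

Yes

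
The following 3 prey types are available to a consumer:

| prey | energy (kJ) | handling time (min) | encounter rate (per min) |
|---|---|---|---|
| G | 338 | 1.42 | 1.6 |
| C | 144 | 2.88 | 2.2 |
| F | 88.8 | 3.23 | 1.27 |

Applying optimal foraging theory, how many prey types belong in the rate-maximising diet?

1

Rank by E/h (kJ/min): G 238, C 50, F 27.5. Include each in turn until the next type's E/h falls below the running intake rate.
Rate on top 1: 165.3. C: 50 < 165.3 → exclude; stop.
Optimal diet: G — 1 of 3 types.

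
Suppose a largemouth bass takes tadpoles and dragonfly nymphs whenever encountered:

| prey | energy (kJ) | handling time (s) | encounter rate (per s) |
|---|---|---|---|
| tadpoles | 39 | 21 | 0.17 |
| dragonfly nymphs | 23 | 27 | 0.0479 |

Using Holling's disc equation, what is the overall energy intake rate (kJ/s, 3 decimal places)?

Energy encountered per unit search time: 0.17×39 + 0.0479×23 = 7.732 kJ/s.
Handling time per unit search time: 0.17×21 + 0.0479×27 = 4.863.
Rate = 7.732/(1 + 4.863) = 1.319 kJ/s.

1.319 kJ/s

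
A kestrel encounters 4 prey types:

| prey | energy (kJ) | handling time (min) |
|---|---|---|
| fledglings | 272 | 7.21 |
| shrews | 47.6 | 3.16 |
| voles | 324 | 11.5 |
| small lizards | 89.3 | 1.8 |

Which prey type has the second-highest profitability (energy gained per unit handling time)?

fledglings

Profitability E/h (kJ/min): fledglings = 272/7.21 = 37.7, shrews = 47.6/3.16 = 15.1, voles = 324/11.5 = 28.2, small lizards = 89.3/1.8 = 49.6.
Ranked: small lizards > fledglings > voles > shrews.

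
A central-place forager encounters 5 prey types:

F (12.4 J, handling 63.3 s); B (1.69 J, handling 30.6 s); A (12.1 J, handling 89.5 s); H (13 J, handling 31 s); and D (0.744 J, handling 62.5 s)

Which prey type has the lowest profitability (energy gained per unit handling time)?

D

Profitability E/h (J/s): F = 12.4/63.3 = 0.196, B = 1.69/30.6 = 0.0552, A = 12.1/89.5 = 0.135, H = 13/31 = 0.419, D = 0.744/62.5 = 0.0119.
Ranked: H > F > A > B > D.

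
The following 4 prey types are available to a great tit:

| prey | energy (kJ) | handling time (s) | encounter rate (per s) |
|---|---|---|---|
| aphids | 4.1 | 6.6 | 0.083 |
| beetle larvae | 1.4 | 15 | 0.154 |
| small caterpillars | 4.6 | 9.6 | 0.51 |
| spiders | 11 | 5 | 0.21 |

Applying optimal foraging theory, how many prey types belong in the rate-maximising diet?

Profitabilities (E/h, kJ/s): spiders 2.2, aphids 0.621, small caterpillars 0.479, beetle larvae 0.0933. Add prey in this order while the next type's profitability exceeds the intake rate on those already taken.
Rate on top 1: 1.127. aphids: 0.621 < 1.127 → exclude; stop.
Optimal diet: spiders — 1 of 4 types.

1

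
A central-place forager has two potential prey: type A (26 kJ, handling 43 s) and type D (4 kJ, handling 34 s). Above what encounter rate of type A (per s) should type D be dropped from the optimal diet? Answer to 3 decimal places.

Drop type D once their profitability E₂/h₂ falls below the rate achievable on type A alone: E₂/h₂ = λE₁/(1 + λh₁).
Solve for λ: λE₁h₂ = E₂(1 + λh₁) → λ(E₁h₂ − E₂h₁) = E₂ → λ = E₂/(E₁h₂ − E₂h₁).
λ = 4/(26×34 − 4×43) = 4/712 = 0.005618 per s.

0.006 per s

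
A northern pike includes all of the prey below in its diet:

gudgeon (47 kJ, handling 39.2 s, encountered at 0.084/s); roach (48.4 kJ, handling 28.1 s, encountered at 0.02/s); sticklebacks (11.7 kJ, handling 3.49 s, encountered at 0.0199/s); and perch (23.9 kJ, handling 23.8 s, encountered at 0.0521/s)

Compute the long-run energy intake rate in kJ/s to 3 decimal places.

Energy encountered per unit search time: 0.084×47 + 0.02×48.4 + 0.0199×11.7 + 0.0521×23.9 = 6.394 kJ/s.
Handling time per unit search time: 0.084×39.2 + 0.02×28.1 + 0.0199×3.49 + 0.0521×23.8 = 5.164.
Rate = 6.394/(1 + 5.164) = 1.037 kJ/s.

1.037 kJ/s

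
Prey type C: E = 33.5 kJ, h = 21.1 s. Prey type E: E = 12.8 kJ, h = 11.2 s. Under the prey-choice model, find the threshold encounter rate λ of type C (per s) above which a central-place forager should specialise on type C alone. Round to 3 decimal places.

At the threshold, the rate on type C alone equals the profitability of type E: λ·33.5/(1 + λ·21.1) = 12.8/11.2 = 1.143.
Rearranging, λ(33.5 − 1.143×21.1) = 1.143, so λ = 1.143/9.386 = 0.1218 per s.

0.122 per s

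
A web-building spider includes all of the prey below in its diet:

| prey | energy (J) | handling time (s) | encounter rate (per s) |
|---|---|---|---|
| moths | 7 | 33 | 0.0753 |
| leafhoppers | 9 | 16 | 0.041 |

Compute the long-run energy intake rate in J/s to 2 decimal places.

0.22 J/s

R = (0.0753×7 + 0.041×9) / (1 + 0.0753×33 + 0.041×16) = 0.8961/4.141 = 0.2164 J/s.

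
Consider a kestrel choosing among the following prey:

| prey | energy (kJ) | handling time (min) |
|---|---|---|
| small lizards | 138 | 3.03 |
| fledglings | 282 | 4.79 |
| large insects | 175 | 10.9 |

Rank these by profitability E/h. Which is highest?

fledglings

Profitability E/h (kJ/min): small lizards = 138/3.03 = 45.5, fledglings = 282/4.79 = 58.9, large insects = 175/10.9 = 16.1.
Ranked: fledglings > small lizards > large insects.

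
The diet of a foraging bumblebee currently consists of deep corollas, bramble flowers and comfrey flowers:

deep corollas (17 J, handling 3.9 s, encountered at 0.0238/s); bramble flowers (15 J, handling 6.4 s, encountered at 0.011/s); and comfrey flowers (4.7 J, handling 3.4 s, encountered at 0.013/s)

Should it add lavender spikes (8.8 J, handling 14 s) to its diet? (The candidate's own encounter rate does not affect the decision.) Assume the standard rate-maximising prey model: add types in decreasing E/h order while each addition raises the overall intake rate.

On deep corollas, bramble flowers and comfrey flowers alone, R = ΣλE/(1+Σλh) = 0.6307/1.207 = 0.5224 J/s.
lavender spikes: E/h = 8.8/14 = 0.6286 J/s.
Since 0.6286 > R, including lavender spikes increases the long-run rate.

Yes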